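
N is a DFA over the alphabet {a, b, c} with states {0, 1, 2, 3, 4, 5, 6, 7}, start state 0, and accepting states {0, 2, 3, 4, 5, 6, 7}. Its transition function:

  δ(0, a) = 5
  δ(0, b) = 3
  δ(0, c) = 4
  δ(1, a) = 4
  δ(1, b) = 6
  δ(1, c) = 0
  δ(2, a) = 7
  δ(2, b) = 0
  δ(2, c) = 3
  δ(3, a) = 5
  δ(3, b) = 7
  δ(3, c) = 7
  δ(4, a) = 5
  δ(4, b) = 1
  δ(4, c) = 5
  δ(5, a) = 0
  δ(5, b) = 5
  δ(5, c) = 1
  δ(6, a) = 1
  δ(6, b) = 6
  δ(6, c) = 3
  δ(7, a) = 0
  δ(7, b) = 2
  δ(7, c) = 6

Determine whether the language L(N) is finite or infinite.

State 0 is reachable from the start and can reach an accepting state, and it lies on the cycle 0 → 3 → 5 → 0.
Traversing that cycle any number of times yields accepted strings of unbounded length, so the language is infinite.

infinite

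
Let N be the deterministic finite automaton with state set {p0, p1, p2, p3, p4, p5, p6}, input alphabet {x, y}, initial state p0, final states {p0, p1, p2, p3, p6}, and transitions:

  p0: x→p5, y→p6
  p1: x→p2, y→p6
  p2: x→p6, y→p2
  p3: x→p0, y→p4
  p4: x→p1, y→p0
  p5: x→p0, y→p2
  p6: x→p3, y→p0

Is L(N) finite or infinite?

State p0 is reachable from the start and can reach an accepting state, and it lies on the cycle p0 → p5 → p0.
Traversing that cycle any number of times yields accepted strings of unbounded length, so the language is infinite.

infinite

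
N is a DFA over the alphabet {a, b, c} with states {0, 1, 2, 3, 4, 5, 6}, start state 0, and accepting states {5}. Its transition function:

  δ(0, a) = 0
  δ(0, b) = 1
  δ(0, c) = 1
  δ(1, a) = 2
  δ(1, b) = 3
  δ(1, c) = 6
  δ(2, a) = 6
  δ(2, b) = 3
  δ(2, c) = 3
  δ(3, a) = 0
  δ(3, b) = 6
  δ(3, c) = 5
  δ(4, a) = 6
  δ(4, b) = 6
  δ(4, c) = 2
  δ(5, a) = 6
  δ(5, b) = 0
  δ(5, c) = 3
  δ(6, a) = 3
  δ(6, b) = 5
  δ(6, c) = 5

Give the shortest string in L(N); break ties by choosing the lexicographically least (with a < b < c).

A breadth-first search from 0 reaches an accepting state first via the path 0 → 1 → 3 → 5 on input bbc.
No string of length < 3 is accepted (BFS exhausts all shorter strings without reaching an accepting state), and bbc is the lexicographically least accepting string of length 3.

bbc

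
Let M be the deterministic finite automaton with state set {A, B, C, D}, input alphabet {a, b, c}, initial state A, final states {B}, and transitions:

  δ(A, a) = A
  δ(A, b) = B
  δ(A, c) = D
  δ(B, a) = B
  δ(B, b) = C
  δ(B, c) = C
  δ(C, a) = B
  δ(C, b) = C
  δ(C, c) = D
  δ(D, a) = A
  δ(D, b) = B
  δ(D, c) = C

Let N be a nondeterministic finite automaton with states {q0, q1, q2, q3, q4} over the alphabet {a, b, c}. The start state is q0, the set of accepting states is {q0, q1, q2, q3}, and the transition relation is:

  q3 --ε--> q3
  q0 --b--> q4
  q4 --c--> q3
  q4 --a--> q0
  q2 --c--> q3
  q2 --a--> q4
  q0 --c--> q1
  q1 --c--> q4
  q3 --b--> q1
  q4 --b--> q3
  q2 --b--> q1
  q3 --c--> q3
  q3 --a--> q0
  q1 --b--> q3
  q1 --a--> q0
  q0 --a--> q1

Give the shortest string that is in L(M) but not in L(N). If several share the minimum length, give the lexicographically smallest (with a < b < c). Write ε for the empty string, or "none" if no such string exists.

b

The string b is accepted by M but not by N.
No shorter string lies in the difference, and b is the lexicographically first length-1 string in L(M) \ L(N).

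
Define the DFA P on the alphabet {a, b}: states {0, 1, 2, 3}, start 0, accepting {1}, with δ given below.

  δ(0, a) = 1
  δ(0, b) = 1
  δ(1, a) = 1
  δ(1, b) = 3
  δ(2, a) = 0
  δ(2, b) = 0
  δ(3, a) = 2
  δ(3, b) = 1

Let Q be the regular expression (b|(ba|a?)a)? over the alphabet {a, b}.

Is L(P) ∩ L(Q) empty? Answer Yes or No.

The string a is accepted by both P and Q.
Hence L(P) ∩ L(Q) ≠ ∅.

No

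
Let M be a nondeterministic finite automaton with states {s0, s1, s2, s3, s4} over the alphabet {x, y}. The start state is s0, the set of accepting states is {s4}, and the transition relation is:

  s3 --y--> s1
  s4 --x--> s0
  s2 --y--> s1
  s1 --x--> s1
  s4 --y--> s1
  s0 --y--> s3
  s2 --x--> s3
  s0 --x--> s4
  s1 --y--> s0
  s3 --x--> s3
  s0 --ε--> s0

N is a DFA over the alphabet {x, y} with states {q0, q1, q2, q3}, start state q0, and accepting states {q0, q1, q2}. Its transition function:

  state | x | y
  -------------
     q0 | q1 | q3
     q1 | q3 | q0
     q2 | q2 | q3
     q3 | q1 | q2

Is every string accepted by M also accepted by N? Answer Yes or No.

Yes

Exploring the product automaton M × N from the start pair (s0, q0), following both machines on each input symbol, reaches 12 state pairs: (s0, q0), (s4, q1), (s3, q3), (s0, q3), (s1, q0), (s3, q1), (s1, q2), (s3, q2), (s1, q1), (s1, q3), (s0, q2), (s4, q2).
M accepts in {s4} and N accepts in {q0, q1, q2}. The reachable pairs whose M-component is accepting are (s4, q1), (s4, q2); in each of them the N-component is accepting too, so the product for L(M) \ L(N) (M-component accepting, N-component rejecting) has no reachable accepting pair and the difference is empty.
Hence every string in L(M) is also in L(N).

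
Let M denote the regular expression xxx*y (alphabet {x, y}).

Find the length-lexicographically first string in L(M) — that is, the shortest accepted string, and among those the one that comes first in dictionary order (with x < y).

xxy

By inspection of the expression, no string of length less than 3 matches, and xxy is the lexicographically first match of length 3.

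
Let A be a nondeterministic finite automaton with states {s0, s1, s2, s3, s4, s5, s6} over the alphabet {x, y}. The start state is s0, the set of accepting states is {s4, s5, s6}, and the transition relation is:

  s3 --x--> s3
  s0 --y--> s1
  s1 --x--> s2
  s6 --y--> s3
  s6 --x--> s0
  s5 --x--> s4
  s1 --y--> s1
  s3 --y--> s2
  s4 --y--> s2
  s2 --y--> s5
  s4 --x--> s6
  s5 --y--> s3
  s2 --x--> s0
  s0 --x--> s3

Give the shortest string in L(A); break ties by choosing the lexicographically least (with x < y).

A breadth-first search from s0 reaches an accepting state first via the path s0 → s3 → s2 → s5 on input xyy.
No string of length < 3 is accepted (BFS exhausts all shorter strings without reaching an accepting state), and xyy is the lexicographically least accepting string of length 3.

xyy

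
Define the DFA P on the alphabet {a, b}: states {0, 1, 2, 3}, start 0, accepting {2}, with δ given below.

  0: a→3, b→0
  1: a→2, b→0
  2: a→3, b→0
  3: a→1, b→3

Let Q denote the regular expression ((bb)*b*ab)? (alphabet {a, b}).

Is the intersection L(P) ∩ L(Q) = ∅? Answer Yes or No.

Converting the expression Q to a DFA (subset construction, then merging equivalent states) gives the minimal DFA with states {q0, q1, q2, q3, q4}, start state q0, accepting states {q0, q4} and transitions q0: a→q1, b→q2; q1: a→q3, b→q4; q2: a→q1, b→q2; q3: a→q3, b→q3; q4: a→q3, b→q3.
Exploring the product automaton P × Q from the start pair (0, q0), following both machines on each input symbol, reaches 8 state pairs: (0, q0), (3, q1), (0, q2), (1, q3), (3, q4), (2, q3), (0, q3), (3, q3).
P accepts in {2} and Q accepts in {q0, q4}; no reachable pair has both components accepting, so no string drives both machines to acceptance simultaneously and L(P) ∩ L(Q) = ∅.
So no string is accepted by both, and the intersection is empty.

Yes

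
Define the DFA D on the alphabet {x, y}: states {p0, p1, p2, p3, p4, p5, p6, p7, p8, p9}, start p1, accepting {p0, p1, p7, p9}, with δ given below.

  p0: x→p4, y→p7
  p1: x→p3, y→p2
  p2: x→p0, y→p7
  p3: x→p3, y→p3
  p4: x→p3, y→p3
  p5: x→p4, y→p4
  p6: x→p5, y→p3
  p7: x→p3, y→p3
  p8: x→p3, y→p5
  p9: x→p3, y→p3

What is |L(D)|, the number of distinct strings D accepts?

The useful subgraph on states {p0, p1, p2, p7} is acyclic, so L(D) is finite; the longest accepting path visits 4 useful states, giving maximum string length 3.
Counting accepting paths from p1 by length: 1 of length 0, 2 of length 2, 1 of length 3. Total 4.

4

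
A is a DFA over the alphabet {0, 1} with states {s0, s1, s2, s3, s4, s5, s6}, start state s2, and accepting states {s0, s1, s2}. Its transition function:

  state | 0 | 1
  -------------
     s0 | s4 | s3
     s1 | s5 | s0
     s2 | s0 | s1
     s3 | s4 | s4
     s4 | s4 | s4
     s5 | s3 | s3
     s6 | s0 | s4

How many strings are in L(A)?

The useful subgraph on states {s0, s1, s2} is acyclic, so L(A) is finite; the longest accepting path visits 3 useful states, giving maximum string length 2.
Counting accepting paths from s2 by length: 1 of length 0, 2 of length 1, 1 of length 2. Total 4.

4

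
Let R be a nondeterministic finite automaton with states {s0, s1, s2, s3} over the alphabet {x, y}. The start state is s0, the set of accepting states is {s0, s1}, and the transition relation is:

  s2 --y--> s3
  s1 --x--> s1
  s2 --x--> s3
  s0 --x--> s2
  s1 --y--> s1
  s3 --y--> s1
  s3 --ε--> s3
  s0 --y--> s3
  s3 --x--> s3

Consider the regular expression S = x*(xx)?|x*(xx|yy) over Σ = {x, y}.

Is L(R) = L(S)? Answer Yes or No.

No

The string xxy is accepted by R but rejected by S.
So L(R) ≠ L(S).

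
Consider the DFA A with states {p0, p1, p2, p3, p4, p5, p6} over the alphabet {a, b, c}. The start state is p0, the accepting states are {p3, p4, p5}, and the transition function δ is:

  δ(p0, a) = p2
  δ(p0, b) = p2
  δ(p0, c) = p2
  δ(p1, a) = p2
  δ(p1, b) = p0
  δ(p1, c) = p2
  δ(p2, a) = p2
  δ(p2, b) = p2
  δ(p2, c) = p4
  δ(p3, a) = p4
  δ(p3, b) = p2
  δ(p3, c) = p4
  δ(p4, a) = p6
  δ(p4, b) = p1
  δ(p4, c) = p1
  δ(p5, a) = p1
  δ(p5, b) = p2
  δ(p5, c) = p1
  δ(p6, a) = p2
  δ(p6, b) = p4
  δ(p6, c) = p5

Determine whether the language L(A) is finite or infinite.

State p2 is reachable from the start and can reach an accepting state, and it lies on the cycle p2 → p2.
Traversing that cycle any number of times yields accepted strings of unbounded length, so the language is infinite.

infinite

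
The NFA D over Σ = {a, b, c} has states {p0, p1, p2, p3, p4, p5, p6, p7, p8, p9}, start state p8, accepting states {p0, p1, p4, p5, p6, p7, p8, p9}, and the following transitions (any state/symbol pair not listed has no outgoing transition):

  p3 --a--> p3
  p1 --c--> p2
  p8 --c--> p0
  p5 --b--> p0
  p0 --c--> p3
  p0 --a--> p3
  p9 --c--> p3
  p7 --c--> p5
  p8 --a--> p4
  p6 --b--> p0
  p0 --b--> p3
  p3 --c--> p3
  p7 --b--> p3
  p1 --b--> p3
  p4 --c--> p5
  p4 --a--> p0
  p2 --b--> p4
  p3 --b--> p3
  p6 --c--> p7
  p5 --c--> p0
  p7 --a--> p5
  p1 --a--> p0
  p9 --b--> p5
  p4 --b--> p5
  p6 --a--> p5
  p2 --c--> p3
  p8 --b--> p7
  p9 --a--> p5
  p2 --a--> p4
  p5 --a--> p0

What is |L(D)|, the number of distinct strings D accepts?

The useful subgraph on states {p0, p4, p5, p7, p8} is acyclic, so L(D) is finite; the longest accepting path visits 4 useful states, giving maximum string length 3.
Counting accepting paths from p8 by length: 1 of length 0, 3 of length 1, 5 of length 2, 12 of length 3. Total 21.

21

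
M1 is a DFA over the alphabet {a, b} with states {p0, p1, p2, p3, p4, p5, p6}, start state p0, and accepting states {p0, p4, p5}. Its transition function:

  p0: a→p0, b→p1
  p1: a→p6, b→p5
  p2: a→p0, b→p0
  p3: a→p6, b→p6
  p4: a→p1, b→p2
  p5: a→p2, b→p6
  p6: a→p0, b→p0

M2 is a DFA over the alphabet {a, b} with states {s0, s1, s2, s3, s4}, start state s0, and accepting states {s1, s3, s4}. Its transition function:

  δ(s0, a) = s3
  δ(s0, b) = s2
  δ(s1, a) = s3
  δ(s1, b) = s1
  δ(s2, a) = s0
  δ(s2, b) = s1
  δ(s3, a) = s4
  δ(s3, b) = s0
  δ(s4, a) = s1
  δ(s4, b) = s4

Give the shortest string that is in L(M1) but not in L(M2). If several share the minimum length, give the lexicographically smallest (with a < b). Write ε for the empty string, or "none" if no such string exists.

ε

The empty string ε is accepted by M1 but not by M2.
Since ε is the unique shortest string, it is the required witness.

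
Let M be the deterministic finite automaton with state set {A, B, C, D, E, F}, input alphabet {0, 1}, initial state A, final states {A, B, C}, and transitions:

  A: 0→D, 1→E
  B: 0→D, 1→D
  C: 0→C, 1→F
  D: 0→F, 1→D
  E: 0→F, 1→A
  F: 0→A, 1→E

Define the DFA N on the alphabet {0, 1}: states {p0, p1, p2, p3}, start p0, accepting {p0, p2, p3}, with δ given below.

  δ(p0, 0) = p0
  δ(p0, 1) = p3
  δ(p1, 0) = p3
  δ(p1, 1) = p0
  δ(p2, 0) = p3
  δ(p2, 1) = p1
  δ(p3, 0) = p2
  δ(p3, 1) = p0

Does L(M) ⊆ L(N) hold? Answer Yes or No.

Exploring the product automaton M × N from the start pair (A, p0), following both machines on each input symbol, reaches 13 state pairs: (A, p0), (D, p0), (E, p3), (F, p0), (D, p3), (F, p2), (A, p3), (E, p1), (D, p2), (E, p0), (F, p3), (D, p1), (A, p2).
M accepts in {A, B, C} and N accepts in {p0, p2, p3}. The reachable pairs whose M-component is accepting are (A, p0), (A, p3), (A, p2); in each of them the N-component is accepting too, so the product for L(M) \ L(N) (M-component accepting, N-component rejecting) has no reachable accepting pair and the difference is empty.
Hence every string in L(M) is also in L(N).

Yes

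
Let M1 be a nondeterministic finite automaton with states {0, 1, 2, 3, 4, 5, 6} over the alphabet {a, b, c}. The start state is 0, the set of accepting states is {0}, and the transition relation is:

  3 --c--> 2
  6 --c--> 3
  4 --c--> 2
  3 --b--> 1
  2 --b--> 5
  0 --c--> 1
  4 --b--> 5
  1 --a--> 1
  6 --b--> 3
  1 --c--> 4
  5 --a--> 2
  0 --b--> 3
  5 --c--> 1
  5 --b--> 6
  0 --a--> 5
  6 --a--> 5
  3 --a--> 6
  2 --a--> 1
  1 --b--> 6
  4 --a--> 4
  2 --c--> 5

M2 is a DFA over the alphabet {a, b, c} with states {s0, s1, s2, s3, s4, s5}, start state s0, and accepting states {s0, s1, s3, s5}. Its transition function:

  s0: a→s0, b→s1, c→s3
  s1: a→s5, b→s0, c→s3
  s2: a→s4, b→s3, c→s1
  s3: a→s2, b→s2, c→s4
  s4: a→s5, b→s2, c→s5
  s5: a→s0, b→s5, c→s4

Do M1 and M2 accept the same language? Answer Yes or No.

No

The string a is accepted by M2 but rejected by M1.
So L(M1) ≠ L(M2).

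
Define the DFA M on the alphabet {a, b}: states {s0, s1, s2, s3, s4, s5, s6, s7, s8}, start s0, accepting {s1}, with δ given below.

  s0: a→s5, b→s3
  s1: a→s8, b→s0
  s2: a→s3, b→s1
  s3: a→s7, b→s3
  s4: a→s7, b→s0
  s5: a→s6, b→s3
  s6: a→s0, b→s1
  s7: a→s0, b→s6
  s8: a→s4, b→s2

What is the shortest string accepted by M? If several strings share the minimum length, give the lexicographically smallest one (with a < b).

aab

A breadth-first search from s0 reaches an accepting state first via the path s0 → s5 → s6 → s1 on input aab.
No string of length < 3 is accepted (BFS exhausts all shorter strings without reaching an accepting state), and aab is the lexicographically least accepting string of length 3.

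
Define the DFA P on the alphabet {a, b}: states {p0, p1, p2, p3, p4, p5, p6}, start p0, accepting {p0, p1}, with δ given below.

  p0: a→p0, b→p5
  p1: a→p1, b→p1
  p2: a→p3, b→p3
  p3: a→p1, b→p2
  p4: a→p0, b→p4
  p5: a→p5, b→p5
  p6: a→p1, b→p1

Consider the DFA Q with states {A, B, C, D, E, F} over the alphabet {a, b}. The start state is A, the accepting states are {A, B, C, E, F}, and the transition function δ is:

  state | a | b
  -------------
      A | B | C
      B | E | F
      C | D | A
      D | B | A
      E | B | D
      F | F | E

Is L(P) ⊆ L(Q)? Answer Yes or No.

Yes

Exploring the product automaton P × Q from the start pair (p0, A), following both machines on each input symbol, reaches 9 state pairs: (p0, A), (p0, B), (p5, C), (p0, E), (p5, F), (p5, D), (p5, A), (p5, E), (p5, B).
P accepts in {p0, p1} and Q accepts in {A, B, C, E, F}. The reachable pairs whose P-component is accepting are (p0, A), (p0, B), (p0, E); in each of them the Q-component is accepting too, so the product for L(P) \ L(Q) (P-component accepting, Q-component rejecting) has no reachable accepting pair and the difference is empty.
Hence every string in L(P) is also in L(Q).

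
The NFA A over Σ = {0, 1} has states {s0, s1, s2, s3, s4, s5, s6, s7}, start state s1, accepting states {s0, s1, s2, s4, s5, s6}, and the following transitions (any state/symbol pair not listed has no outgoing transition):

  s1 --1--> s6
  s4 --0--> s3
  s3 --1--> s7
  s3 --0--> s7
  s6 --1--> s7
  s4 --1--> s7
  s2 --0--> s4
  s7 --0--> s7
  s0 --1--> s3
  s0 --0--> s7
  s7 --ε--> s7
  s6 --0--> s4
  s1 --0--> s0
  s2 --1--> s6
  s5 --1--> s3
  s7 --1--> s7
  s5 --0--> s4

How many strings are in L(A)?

4

The useful subgraph on states {s0, s1, s4, s6} is acyclic, so L(A) is finite; the longest accepting path visits 3 useful states, giving maximum string length 2.
Counting accepting paths from s1 by length: 1 of length 0, 2 of length 1, 1 of length 2. Total 4.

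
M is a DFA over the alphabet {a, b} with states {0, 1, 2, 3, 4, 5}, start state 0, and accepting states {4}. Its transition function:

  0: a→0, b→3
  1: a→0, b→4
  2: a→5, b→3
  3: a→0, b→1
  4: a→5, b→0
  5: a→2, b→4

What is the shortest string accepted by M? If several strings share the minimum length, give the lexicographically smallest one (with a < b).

A breadth-first search from 0 reaches an accepting state first via the path 0 → 3 → 1 → 4 on input bbb.
No string of length < 3 is accepted (BFS exhausts all shorter strings without reaching an accepting state), and bbb is the lexicographically least accepting string of length 3.

bbb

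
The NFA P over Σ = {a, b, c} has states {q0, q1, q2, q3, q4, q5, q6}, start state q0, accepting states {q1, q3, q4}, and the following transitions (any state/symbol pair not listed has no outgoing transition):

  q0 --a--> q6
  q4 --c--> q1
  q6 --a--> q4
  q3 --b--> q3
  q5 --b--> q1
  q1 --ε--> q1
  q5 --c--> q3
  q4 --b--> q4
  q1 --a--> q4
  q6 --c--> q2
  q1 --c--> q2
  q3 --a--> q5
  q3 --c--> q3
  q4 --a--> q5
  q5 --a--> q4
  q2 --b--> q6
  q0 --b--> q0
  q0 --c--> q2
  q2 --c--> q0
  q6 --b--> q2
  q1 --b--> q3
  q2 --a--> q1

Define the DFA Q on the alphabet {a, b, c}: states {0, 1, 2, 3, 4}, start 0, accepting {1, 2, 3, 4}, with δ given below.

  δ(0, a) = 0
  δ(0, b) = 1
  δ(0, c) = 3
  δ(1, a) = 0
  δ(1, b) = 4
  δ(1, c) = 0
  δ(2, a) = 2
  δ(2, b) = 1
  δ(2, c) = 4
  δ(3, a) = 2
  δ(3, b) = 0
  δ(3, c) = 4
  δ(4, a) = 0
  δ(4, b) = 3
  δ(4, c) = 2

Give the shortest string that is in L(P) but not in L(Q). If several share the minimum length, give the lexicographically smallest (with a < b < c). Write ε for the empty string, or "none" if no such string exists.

aa

The string aa is accepted by P but not by Q.
No shorter string lies in the difference, and aa is the lexicographically first length-2 string in L(P) \ L(Q).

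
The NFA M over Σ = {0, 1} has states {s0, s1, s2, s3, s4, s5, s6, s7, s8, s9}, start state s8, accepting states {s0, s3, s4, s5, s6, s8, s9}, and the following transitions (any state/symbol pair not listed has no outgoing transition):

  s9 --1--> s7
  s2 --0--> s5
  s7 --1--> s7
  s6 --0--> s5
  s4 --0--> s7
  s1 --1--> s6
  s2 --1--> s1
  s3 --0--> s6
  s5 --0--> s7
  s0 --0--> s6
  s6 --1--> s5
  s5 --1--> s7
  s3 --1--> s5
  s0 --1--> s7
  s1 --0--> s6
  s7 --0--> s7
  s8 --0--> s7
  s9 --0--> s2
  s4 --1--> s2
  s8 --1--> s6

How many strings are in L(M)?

The useful subgraph on states {s5, s6, s8} is acyclic, so L(M) is finite; the longest accepting path visits 3 useful states, giving maximum string length 2.
Counting accepting paths from s8 by length: 1 of length 0, 1 of length 1, 2 of length 2. Total 4.

4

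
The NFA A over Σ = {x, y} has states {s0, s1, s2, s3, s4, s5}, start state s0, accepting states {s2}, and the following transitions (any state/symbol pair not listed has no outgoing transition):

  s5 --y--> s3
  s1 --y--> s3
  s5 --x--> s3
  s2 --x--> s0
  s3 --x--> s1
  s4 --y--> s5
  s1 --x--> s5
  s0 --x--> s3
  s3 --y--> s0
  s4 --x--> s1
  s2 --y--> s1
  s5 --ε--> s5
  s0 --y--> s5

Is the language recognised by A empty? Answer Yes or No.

The states reachable from the start state are {s0, s1, s3, s5}.
None of the accepting states {s2} is reachable, so no string is accepted and L(A) = ∅.

Yes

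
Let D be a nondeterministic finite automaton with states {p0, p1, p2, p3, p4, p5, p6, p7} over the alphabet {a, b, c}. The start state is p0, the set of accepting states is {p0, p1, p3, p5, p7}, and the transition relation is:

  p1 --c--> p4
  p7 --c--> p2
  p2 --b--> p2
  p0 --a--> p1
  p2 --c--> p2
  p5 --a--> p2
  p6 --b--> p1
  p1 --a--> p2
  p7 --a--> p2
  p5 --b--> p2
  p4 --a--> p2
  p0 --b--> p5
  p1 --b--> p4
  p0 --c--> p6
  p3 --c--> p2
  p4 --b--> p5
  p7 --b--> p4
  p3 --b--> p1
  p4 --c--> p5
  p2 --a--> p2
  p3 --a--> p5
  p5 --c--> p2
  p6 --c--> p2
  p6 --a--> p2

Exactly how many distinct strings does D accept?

The useful subgraph on states {p0, p1, p4, p5, p6} is acyclic, so L(D) is finite; the longest accepting path visits 5 useful states, giving maximum string length 4.
Counting accepting paths from p0 by length: 1 of length 0, 2 of length 1, 1 of length 2, 4 of length 3, 4 of length 4. Total 12.

12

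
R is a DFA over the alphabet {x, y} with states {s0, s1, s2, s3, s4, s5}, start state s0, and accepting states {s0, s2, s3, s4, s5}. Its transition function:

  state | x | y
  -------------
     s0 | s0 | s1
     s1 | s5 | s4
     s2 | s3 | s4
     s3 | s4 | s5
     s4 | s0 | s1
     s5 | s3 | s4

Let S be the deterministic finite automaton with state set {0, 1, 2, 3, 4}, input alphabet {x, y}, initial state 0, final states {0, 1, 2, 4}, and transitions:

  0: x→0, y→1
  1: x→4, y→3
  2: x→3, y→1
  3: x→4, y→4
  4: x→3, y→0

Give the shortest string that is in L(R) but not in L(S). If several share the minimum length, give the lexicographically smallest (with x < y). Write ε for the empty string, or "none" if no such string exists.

yy

The string yy is accepted by R but not by S.
No shorter string lies in the difference, and yy is the lexicographically first length-2 string in L(R) \ L(S).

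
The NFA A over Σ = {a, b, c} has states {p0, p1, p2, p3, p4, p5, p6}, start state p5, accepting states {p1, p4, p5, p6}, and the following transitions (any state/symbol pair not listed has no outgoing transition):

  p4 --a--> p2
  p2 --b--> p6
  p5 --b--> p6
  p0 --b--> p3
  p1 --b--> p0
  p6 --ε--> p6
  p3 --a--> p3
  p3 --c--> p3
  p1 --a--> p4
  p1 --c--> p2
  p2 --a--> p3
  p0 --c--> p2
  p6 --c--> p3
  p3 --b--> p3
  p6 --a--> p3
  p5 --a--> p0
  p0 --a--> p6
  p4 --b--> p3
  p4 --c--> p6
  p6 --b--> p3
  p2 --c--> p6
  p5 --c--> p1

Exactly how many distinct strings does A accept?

The useful subgraph on states {p0, p1, p2, p4, p5, p6} is acyclic, so L(A) is finite; the longest accepting path visits 5 useful states, giving maximum string length 4.
Counting accepting paths from p5 by length: 1 of length 0, 2 of length 1, 2 of length 2, 6 of length 3, 4 of length 4. Total 15.

15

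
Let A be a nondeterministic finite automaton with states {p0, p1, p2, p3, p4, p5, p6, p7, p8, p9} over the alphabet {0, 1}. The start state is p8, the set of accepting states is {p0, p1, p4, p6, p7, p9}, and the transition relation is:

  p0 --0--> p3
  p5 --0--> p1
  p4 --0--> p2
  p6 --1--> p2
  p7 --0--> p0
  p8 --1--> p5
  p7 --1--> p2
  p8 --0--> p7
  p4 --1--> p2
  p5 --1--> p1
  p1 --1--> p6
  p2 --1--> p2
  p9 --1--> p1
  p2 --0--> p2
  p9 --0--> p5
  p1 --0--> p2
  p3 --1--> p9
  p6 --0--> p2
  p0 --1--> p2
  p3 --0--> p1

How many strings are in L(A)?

15

The useful subgraph on states {p0, p1, p3, p5, p6, p7, p8, p9} is acyclic, so L(A) is finite; the longest accepting path visits 8 useful states, giving maximum string length 7.
Counting accepting paths from p8 by length: 1 of length 1, 3 of length 2, 2 of length 3, 2 of length 4, 2 of length 5, 3 of length 6, 2 of length 7. Total 15.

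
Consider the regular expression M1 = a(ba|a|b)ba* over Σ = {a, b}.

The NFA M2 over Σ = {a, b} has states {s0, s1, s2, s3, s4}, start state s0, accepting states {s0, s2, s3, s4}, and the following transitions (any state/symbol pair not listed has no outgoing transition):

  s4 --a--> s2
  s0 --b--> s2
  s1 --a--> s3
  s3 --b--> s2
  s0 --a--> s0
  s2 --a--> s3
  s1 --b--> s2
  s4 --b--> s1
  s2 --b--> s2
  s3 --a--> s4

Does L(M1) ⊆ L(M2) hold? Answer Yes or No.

Converting the expression M1 to a DFA (subset construction, then merging equivalent states) gives the minimal DFA with states {r0, r1, r2, r3, r4, r5}, start state r0, accepting states {r5} and transitions r0: a→r1, b→r2; r1: a→r3, b→r4; r2: a→r2, b→r2; r3: a→r2, b→r5; r4: a→r3, b→r5; r5: a→r5, b→r2.
Exploring the product automaton M1 × M2 from the start pair (r0, s0), following both machines on each input symbol, reaches 13 state pairs: (r0, s0), (r1, s0), (r2, s2), (r3, s0), (r4, s2), (r2, s3), (r2, s0), (r5, s2), (r3, s3), (r2, s4), (r5, s3), (r2, s1), (r5, s4).
M1 accepts in {r5} and M2 accepts in {s0, s2, s3, s4}. The reachable pairs whose M1-component is accepting are (r5, s2), (r5, s3), (r5, s4); in each of them the M2-component is accepting too, so the product for L(M1) \ L(M2) (M1-component accepting, M2-component rejecting) has no reachable accepting pair and the difference is empty.
Hence every string in L(M1) is also in L(M2).

Yes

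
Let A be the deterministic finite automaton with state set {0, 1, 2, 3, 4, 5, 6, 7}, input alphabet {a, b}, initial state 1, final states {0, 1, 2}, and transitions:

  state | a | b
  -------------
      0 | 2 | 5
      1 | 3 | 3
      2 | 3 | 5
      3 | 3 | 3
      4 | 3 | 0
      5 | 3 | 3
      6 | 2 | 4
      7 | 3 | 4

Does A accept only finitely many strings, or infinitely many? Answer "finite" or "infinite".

The useful states (reachable from 1 and able to reach an accepting state) are {1}.
Restricted to these states the transition graph has no cycle, so every accepting path has bounded length and L is finite.

finite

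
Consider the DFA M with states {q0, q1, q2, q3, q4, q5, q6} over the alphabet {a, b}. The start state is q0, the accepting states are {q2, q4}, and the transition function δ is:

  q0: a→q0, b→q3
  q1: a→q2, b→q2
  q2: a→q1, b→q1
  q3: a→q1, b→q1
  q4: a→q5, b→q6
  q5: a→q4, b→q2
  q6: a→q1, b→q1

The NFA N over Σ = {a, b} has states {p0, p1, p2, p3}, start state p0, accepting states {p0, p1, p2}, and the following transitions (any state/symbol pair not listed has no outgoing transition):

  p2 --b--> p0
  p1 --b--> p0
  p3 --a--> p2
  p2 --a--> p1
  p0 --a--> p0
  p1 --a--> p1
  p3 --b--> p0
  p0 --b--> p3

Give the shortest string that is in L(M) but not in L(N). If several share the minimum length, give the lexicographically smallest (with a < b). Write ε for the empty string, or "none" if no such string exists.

bbb

The string bbb is accepted by M but not by N.
No shorter string lies in the difference, and bbb is the lexicographically first length-3 string in L(M) \ L(N).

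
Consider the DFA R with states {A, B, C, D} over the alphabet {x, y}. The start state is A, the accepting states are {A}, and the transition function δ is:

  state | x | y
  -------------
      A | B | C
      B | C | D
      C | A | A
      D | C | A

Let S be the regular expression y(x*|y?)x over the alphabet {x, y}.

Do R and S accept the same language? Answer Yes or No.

No

The empty string ε is accepted by R but rejected by S.
So L(R) ≠ L(S).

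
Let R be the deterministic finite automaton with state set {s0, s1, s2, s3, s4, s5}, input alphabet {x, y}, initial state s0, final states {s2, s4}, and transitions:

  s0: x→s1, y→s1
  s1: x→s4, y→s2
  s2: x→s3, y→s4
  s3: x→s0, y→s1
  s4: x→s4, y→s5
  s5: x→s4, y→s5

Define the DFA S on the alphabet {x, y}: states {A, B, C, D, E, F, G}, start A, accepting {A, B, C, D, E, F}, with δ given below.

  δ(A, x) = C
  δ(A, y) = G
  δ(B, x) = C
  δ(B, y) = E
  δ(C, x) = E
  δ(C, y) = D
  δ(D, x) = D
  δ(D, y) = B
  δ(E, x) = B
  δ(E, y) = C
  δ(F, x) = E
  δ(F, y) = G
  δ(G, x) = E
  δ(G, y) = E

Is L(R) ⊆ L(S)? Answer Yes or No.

Exploring the product automaton R × S from the start pair (s0, A), following both machines on each input symbol, reaches 26 state pairs: (s0, A), (s1, C), (s1, G), (s4, E), (s2, D), (s2, E), (s4, B), (s5, C), (s3, D), (s3, B), (s4, C), (s5, E), (s5, D), (s0, D), (s1, B), (s0, C), (s1, E), (s4, D), (s5, B), (s1, D), (s2, C), (s2, B), (s3, E), (s3, C), (s0, B), (s0, E).
R accepts in {s2, s4} and S accepts in {A, B, C, D, E, F}. The reachable pairs whose R-component is accepting are (s4, E), (s2, D), (s2, E), (s4, B), (s4, C), (s4, D), (s2, C), (s2, B); in each of them the S-component is accepting too, so the product for L(R) \ L(S) (R-component accepting, S-component rejecting) has no reachable accepting pair and the difference is empty.
Hence every string in L(R) is also in L(S).

Yes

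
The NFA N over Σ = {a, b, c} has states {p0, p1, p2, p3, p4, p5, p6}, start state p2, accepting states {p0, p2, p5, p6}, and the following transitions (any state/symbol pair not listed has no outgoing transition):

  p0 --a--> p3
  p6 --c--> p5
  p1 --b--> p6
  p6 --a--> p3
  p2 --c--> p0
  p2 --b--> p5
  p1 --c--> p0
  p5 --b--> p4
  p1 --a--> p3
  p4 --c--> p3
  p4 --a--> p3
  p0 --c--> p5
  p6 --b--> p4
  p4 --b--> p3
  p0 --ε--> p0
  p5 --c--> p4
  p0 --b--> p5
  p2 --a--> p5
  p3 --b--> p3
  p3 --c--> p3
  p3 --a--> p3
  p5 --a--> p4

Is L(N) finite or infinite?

The useful states (reachable from p2 and able to reach an accepting state) are {p0, p2, p5}.
Restricted to these states the transition graph has no cycle, so every accepting path has bounded length and L is finite.

finite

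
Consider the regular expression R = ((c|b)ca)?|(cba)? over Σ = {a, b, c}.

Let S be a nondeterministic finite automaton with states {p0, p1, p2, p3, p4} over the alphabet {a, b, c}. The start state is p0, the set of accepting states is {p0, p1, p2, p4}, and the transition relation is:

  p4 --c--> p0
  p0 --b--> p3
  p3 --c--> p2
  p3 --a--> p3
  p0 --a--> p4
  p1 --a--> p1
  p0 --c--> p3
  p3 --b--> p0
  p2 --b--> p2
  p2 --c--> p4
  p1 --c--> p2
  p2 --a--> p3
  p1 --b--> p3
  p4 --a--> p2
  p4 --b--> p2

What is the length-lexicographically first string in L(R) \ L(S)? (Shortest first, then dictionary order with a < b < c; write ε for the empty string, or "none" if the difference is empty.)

The string bca is accepted by R but not by S.
No shorter string lies in the difference, and bca is the lexicographically first length-3 string in L(R) \ L(S).

bca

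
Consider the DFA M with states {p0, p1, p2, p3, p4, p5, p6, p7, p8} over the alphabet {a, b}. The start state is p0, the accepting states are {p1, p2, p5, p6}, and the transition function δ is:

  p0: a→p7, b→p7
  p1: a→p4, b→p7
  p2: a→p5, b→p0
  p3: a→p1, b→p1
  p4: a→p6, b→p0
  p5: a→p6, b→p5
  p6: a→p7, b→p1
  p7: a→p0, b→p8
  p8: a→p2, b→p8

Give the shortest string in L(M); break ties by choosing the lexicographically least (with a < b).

A breadth-first search from p0 reaches an accepting state first via the path p0 → p7 → p8 → p2 on input aba.
No string of length < 3 is accepted (BFS exhausts all shorter strings without reaching an accepting state), and aba is the lexicographically least accepting string of length 3.

aba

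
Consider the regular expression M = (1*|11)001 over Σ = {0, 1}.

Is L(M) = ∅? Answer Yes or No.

No

The string 001 matches the expression, so it belongs to L(M).
Since L(M) contains at least one string, it is not empty.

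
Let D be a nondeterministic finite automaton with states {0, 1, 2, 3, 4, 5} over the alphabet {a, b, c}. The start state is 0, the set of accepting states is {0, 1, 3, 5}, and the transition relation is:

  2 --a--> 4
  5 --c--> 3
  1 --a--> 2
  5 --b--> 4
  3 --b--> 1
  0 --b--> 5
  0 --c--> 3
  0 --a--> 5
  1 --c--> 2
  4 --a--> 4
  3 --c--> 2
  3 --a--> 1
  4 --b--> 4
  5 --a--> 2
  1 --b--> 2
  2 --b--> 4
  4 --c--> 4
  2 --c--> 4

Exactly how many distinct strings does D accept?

The useful subgraph on states {0, 1, 3, 5} is acyclic, so L(D) is finite; the longest accepting path visits 4 useful states, giving maximum string length 3.
Counting accepting paths from 0 by length: 1 of length 0, 3 of length 1, 4 of length 2, 4 of length 3. Total 12.

12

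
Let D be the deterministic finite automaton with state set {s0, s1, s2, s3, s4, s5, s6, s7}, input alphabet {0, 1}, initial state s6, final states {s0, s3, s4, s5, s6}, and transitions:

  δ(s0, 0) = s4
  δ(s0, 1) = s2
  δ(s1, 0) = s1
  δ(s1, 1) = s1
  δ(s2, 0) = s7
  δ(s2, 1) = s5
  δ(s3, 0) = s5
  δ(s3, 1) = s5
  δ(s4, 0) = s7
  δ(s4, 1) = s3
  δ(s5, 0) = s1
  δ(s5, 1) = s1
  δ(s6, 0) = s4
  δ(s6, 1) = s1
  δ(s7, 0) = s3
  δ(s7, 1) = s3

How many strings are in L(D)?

The useful subgraph on states {s3, s4, s5, s6, s7} is acyclic, so L(D) is finite; the longest accepting path visits 5 useful states, giving maximum string length 4.
Counting accepting paths from s6 by length: 1 of length 0, 1 of length 1, 1 of length 2, 4 of length 3, 4 of length 4. Total 11.

11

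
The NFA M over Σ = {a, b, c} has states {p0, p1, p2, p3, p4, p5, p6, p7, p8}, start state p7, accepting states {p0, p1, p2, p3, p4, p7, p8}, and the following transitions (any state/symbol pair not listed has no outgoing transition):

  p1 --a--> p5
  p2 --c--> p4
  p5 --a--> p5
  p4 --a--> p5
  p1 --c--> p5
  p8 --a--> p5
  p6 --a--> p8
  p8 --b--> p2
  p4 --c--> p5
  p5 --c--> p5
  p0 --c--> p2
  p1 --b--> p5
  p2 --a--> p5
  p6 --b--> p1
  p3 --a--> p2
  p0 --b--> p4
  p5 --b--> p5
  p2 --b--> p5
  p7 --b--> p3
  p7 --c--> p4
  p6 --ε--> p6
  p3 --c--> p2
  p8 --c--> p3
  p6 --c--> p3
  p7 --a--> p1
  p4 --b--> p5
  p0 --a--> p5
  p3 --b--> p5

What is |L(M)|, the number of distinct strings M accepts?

The useful subgraph on states {p1, p2, p3, p4, p7} is acyclic, so L(M) is finite; the longest accepting path visits 4 useful states, giving maximum string length 3.
Counting accepting paths from p7 by length: 1 of length 0, 3 of length 1, 2 of length 2, 2 of length 3. Total 8.

8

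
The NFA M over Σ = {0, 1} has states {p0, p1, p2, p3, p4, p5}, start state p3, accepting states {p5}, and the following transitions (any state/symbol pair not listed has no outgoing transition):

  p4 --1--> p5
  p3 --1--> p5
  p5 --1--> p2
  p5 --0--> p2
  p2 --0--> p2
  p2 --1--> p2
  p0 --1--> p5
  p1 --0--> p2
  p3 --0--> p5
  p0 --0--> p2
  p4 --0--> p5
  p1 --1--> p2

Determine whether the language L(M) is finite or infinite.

The useful states (reachable from p3 and able to reach an accepting state) are {p3, p5}.
Restricted to these states the transition graph has no cycle, so every accepting path has bounded length and L is finite.

finite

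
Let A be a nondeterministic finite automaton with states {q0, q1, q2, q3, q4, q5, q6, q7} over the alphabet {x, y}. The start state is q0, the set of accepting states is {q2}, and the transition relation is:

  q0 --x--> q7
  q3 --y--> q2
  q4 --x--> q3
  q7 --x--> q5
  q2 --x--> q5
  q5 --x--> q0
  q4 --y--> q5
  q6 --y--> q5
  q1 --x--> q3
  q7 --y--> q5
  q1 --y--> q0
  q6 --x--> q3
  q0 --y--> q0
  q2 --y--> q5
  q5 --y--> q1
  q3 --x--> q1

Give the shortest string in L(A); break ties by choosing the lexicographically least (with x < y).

A breadth-first search from q0 reaches an accepting state first via the path q0 → q7 → q5 → q1 → q3 → q2 on input xxyxy.
No string of length < 5 is accepted (BFS exhausts all shorter strings without reaching an accepting state), and xxyxy is the lexicographically least accepting string of length 5.

xxyxy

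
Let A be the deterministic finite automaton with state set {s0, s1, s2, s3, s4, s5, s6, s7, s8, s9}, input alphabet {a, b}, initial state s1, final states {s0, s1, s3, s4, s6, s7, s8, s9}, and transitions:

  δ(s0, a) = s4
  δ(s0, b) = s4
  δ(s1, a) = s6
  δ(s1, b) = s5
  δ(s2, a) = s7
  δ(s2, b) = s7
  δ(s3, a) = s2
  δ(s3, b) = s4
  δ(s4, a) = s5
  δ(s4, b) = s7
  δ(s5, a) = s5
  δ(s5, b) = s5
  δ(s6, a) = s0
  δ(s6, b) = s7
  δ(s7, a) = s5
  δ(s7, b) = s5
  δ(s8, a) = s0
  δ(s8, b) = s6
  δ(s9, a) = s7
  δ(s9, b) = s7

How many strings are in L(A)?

8

The useful subgraph on states {s0, s1, s4, s6, s7} is acyclic, so L(A) is finite; the longest accepting path visits 5 useful states, giving maximum string length 4.
Counting accepting paths from s1 by length: 1 of length 0, 1 of length 1, 2 of length 2, 2 of length 3, 2 of length 4. Total 8.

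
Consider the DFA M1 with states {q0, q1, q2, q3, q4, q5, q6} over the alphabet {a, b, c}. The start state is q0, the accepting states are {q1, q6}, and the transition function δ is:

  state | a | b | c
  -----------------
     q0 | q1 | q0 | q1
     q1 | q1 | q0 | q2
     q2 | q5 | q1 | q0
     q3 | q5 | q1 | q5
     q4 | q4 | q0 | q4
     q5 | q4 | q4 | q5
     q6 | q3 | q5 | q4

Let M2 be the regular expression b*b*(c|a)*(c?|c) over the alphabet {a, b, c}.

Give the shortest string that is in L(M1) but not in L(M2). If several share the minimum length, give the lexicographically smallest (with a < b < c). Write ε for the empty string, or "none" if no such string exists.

aba

The string aba is accepted by M1 but not by M2.
No shorter string lies in the difference, and aba is the lexicographically first length-3 string in L(M1) \ L(M2).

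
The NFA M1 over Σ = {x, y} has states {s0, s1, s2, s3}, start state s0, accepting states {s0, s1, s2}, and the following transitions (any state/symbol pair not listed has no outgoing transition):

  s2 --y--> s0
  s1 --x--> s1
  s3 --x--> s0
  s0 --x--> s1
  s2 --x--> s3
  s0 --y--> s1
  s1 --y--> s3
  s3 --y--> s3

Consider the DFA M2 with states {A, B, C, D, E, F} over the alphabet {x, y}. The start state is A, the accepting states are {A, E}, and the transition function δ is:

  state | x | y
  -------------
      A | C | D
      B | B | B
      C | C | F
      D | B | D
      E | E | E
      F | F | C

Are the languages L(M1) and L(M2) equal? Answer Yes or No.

The string x is accepted by M1 but rejected by M2.
So L(M1) ≠ L(M2).

No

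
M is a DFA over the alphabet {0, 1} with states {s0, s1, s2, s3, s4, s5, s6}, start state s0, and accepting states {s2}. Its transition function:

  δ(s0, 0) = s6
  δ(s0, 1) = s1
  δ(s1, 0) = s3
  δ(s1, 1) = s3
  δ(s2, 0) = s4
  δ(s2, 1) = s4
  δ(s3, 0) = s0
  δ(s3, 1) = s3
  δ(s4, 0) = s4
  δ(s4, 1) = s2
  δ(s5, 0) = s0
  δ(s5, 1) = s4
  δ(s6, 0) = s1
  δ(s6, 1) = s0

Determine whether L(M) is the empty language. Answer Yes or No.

The states reachable from the start state are {s0, s1, s3, s6}.
None of the accepting states {s2} is reachable, so no string is accepted and L(M) = ∅.

Yes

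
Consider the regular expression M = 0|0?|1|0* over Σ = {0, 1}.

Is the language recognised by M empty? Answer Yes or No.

The empty string ε matches the expression, so it belongs to L(M).
Since L(M) contains at least one string, it is not empty.

No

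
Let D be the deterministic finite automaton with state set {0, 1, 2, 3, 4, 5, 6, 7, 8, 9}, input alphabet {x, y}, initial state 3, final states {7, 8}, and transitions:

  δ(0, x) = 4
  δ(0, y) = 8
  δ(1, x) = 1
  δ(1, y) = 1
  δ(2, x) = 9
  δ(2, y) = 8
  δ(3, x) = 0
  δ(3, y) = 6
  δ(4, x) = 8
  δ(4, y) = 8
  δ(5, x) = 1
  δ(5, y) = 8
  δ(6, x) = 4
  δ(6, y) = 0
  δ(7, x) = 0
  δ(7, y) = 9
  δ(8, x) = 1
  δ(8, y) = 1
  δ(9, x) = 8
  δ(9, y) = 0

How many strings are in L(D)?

The useful subgraph on states {0, 3, 4, 6, 8} is acyclic, so L(D) is finite; the longest accepting path visits 5 useful states, giving maximum string length 4.
Counting accepting paths from 3 by length: 1 of length 2, 5 of length 3, 2 of length 4. Total 8.

8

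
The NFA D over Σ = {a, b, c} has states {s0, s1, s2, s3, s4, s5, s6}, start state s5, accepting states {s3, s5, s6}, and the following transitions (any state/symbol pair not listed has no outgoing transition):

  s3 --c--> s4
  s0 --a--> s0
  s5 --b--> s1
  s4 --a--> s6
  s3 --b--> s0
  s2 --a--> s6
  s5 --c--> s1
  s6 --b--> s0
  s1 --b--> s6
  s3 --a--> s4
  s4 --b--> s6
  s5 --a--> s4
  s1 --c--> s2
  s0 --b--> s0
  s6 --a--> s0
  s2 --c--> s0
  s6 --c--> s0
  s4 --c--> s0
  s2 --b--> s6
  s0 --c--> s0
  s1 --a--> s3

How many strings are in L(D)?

19

The useful subgraph on states {s1, s2, s3, s4, s5, s6} is acyclic, so L(D) is finite; the longest accepting path visits 5 useful states, giving maximum string length 4.
Counting accepting paths from s5 by length: 1 of length 0, 6 of length 2, 4 of length 3, 8 of length 4. Total 19.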